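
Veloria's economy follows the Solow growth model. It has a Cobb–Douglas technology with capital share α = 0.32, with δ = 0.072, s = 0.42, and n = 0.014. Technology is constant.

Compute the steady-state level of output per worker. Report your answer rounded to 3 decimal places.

In steady state, investment equals break-even investment: s·k^α = (n + δ)·k.
Dividing both sides by k: k^(1−α) = s / (n + δ).
k^0.68 = 0.42 / (0.014 + 0.072) = 0.42 / 0.086 = 4.8837
k* = 4.8837^(1/0.68) ≈ 10.3007
y* = (k*)^α = 10.3007^0.32 ≈ 2.1092

y* = 2.109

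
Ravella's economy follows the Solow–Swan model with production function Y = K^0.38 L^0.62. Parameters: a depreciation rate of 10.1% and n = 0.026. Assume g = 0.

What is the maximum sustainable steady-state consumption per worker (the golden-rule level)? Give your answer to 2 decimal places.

At the golden rule, f'(k) = n + δ, so α·k^(α−1) = n + δ and k_gold = (α/(n + δ))^(1/(1−α)).
k_gold = (0.38/0.127)^(1/0.62) = 2.9921^1.6129 ≈ 5.8574
c_gold = f(k_gold) − (n + δ)·k_gold = 1.9576 − 0.127×5.8574 ≈ 1.2137

c_gold ≈ 1.21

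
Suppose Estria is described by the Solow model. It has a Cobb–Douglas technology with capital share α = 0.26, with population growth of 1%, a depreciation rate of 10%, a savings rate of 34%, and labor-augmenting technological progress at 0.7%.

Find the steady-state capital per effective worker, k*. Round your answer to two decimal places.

Steady state requires s·f(k) = (n + g + δ)·k, i.e. s·k^α = (n + g + δ)·k.
Dividing both sides by k: k^(1−α) = s / (n + g + δ).
k^0.74 = 0.34 / (0.010 + 0.007 + 0.100) = 0.34 / 0.117 = 2.9060
k* = 2.9060^(1/0.74) ≈ 4.2274

k* ≈ 4.23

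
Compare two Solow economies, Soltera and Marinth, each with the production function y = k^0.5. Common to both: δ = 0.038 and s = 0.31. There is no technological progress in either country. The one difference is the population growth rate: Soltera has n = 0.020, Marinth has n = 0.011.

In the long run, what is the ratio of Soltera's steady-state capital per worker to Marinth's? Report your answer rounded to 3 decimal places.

ratio ≈ 0.714

Steady-state k* = [s/(n + δ)]^(1/(1−α)), so the ratio is [ (s_S/(n + δ)_S) / (s_M/(n + δ)_M) ]^2.
s_S/(n + δ)_S = 0.31/0.058 = 5.3448; s_M/(n + δ)_M = 0.31/0.049 = 6.3265.
Ratio = (5.3448/6.3265)^2 = 0.8448^2 ≈ 0.7137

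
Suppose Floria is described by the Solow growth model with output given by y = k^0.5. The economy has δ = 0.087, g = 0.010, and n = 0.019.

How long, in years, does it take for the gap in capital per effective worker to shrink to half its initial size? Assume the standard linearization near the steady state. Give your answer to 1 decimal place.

Near the steady state the convergence rate is λ = (1 − α)(n + g + δ).
λ = (1 − 0.5) × 0.116 = 0.5 × 0.116 = 0.0580
Half-life = ln 2 / λ = 0.6931 / 0.0580 ≈ 11.95 years

t_½ ≈ 12.0 years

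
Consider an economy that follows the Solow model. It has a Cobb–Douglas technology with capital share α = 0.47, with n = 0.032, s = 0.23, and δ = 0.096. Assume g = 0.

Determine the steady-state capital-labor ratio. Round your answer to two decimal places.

k* = 3.02

Steady state requires s·f(k) = (n + δ)·k, i.e. s·k^α = (n + δ)·k.
Rearranging, k^(1−α) = s / (n + δ).
k^0.53 = 0.23 / (0.032 + 0.096) = 0.23 / 0.128 = 1.7969
k* = 1.7969^(1/0.53) ≈ 3.0216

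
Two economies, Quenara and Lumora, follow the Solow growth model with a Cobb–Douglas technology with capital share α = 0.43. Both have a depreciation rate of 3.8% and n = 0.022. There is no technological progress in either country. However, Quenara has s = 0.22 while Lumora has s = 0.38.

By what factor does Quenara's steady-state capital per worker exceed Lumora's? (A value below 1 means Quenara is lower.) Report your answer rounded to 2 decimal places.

ratio ≈ 0.38

Steady-state k* = [s/(n + δ)]^(1/(1−α)), so the ratio is [ (s_Q/(n + δ)_Q) / (s_L/(n + δ)_L) ]^1.7544.
s_Q/(n + δ)_Q = 0.22/0.060 = 3.6667; s_L/(n + δ)_L = 0.38/0.060 = 6.3333.
Ratio = (3.6667/6.3333)^1.7544 = 0.5790^1.7544 ≈ 0.3834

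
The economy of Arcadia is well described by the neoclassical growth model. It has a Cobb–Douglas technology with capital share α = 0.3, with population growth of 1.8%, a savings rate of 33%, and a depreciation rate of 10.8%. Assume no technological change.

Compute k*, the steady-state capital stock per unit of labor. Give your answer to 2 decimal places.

At the steady state, Δk = 0, so s·k^α = (n + δ)·k.
Dividing both sides by k: k^(1−α) = s / (n + δ).
k^0.7 = 0.33 / (0.018 + 0.108) = 0.33 / 0.126 = 2.6190
k* = 2.6190^(1/0.7) ≈ 3.9567

k* ≈ 3.96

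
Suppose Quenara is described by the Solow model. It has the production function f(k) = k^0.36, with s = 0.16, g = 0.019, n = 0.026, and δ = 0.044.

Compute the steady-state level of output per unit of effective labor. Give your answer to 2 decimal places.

y* = 1.39

In steady state, investment equals break-even investment: s·k^α = (n + g + δ)·k.
Rearranging, k^(1−α) = s / (n + g + δ).
k^0.64 = 0.16 / (0.026 + 0.019 + 0.044) = 0.16 / 0.089 = 1.7978
k* = 1.7978^(1/0.64) ≈ 2.5005
y* = (k*)^α = 2.5005^0.36 ≈ 1.3909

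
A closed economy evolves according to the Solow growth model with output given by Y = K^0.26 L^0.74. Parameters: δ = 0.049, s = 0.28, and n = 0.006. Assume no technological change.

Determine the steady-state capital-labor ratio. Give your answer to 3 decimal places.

At the steady state, Δk = 0, so s·k^α = (n + δ)·k.
Rearranging, k^(1−α) = s / (n + δ).
k^0.74 = 0.28 / (0.006 + 0.049) = 0.28 / 0.055 = 5.0909
k* = 5.0909^(1/0.74) ≈ 9.0184

k* = 9.018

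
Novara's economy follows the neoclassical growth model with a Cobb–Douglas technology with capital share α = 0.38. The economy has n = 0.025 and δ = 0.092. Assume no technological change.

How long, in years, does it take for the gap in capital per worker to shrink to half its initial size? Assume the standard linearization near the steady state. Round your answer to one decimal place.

half-life ≈ 9.6 years

Near the steady state the convergence rate is λ = (1 − α)(n + δ).
λ = (1 − 0.38) × 0.117 = 0.62 × 0.117 = 0.07254
Half-life = ln 2 / λ = 0.6931 / 0.07254 ≈ 9.55 years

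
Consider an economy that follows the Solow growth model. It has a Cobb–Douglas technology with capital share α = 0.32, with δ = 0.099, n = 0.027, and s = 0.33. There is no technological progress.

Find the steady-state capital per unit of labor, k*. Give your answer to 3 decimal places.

Steady state requires s·f(k) = (n + δ)·k, i.e. s·k^α = (n + δ)·k.
Dividing both sides by k: k^(1−α) = s / (n + δ).
k^0.68 = 0.33 / (0.027 + 0.099) = 0.33 / 0.126 = 2.6190
k* = 2.6190^(1/0.68) ≈ 4.1201

k* = 4.120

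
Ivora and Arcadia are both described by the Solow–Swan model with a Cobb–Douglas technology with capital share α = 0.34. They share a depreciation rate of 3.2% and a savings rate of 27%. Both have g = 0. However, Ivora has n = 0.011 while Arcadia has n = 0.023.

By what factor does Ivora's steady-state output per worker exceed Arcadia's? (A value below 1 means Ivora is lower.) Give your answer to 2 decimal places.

Steady-state y* = [s/(n + δ)]^(α/(1−α)), so the ratio is [ (s_I/(n + δ)_I) / (s_A/(n + δ)_A) ]^0.5152.
s_I/(n + δ)_I = 0.27/0.043 = 6.2791; s_A/(n + δ)_A = 0.27/0.055 = 4.9091.
Ratio = (6.2791/4.9091)^0.5152 = 1.2791^0.5152 ≈ 1.1352

ratio ≈ 1.14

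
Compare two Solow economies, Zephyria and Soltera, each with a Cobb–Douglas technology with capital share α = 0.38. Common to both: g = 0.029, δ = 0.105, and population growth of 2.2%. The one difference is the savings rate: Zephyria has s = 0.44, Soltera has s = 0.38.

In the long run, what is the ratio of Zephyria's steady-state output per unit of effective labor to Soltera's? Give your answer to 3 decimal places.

Steady-state y* = [s/(n + g + δ)]^(α/(1−α)), so the ratio is [ (s_Z/(n + g + δ)_Z) / (s_S/(n + g + δ)_S) ]^0.6129.
s_Z/(n + g + δ)_Z = 0.44/0.156 = 2.8205; s_S/(n + g + δ)_S = 0.38/0.156 = 2.4359.
Ratio = (2.8205/2.4359)^0.6129 = 1.1579^0.6129 ≈ 1.0940

ratio ≈ 1.094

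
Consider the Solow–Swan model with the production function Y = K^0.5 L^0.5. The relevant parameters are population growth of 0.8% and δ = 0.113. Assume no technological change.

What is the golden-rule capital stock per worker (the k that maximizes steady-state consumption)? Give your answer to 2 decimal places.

k_gold ≈ 17.08

The golden rule sets f'(k) = n + δ, i.e. α·k^(α−1) = n + δ.
So k^(1−α) = α / (n + δ) = 0.5 / 0.121 = 4.1322.
k_gold = 4.1322^(1/0.5) ≈ 17.0751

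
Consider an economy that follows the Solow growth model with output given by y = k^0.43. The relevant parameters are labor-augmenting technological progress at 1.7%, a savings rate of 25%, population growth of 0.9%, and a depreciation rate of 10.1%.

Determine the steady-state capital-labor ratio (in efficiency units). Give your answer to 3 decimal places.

In steady state, investment equals break-even investment: s·k^α = (n + g + δ)·k.
Rearranging, k^(1−α) = s / (n + g + δ).
k^0.57 = 0.25 / (0.009 + 0.017 + 0.101) = 0.25 / 0.127 = 1.9685
k* = 1.9685^(1/0.57) ≈ 3.2812

k* ≈ 3.281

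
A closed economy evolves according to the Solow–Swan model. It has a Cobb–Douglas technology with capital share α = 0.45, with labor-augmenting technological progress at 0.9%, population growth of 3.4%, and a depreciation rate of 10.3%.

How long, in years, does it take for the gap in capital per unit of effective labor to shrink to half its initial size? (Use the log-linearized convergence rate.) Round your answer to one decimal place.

Near the steady state the convergence rate is λ = (1 − α)(n + g + δ).
λ = (1 − 0.45) × 0.146 = 0.55 × 0.146 = 0.0803
Half-life = ln 2 / λ = 0.6931 / 0.0803 ≈ 8.63 years

half-life ≈ 8.6 years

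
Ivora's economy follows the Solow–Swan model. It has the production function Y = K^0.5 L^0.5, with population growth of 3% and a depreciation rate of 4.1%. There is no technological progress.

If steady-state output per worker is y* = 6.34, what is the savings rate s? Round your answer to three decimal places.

s ≈ 0.450

Steady state requires s·f(k) = (n + δ)·k, i.e. s·k^α = (n + δ)·k.
Since y* = [s/(n + δ)]^(α/(1−α)), we have s/(n + δ) = (y*)^((1−α)/α) = 6.34^1 = 6.3400.
Therefore s = 6.3400 × (n + δ) = 6.3400 × 0.071 = 0.4501.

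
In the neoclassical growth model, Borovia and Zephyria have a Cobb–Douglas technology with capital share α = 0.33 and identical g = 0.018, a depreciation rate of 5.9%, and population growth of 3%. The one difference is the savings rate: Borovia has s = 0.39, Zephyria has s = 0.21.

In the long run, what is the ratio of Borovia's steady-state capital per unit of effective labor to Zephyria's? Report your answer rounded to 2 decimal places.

Steady-state k* = [s/(n + g + δ)]^(1/(1−α)), so the ratio is [ (s_B/(n + g + δ)_B) / (s_Z/(n + g + δ)_Z) ]^1.4925.
s_B/(n + g + δ)_B = 0.39/0.107 = 3.6449; s_Z/(n + g + δ)_Z = 0.21/0.107 = 1.9626.
Ratio = (3.6449/1.9626)^1.4925 = 1.8572^1.4925 ≈ 2.5193

ratio ≈ 2.52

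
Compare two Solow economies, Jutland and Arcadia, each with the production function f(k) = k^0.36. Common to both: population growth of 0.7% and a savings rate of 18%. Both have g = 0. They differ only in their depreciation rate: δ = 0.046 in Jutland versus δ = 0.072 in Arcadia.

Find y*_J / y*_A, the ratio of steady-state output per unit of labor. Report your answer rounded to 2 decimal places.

Steady-state y* = [s/(n + δ)]^(α/(1−α)), so the ratio is [ (s_J/(n + δ)_J) / (s_A/(n + δ)_A) ]^0.5625.
s_J/(n + δ)_J = 0.18/0.053 = 3.3962; s_A/(n + δ)_A = 0.18/0.079 = 2.2785.
Ratio = (3.3962/2.2785)^0.5625 = 1.4905^0.5625 ≈ 1.2517

ratio ≈ 1.25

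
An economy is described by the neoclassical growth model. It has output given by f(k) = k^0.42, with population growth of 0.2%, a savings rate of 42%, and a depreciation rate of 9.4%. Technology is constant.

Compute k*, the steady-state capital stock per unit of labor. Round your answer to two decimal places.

k* = 12.74

At the steady state, Δk = 0, so s·k^α = (n + δ)·k.
Dividing both sides by k: k^(1−α) = s / (n + δ).
k^0.58 = 0.42 / (0.002 + 0.094) = 0.42 / 0.096 = 4.3750
k* = 4.3750^(1/0.58) ≈ 12.7390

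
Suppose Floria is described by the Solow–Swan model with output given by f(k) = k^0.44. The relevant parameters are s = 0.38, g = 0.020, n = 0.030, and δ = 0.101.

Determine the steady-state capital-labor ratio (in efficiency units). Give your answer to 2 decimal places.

k* = 5.20

Steady state requires s·f(k) = (n + g + δ)·k, i.e. s·k^α = (n + g + δ)·k.
Dividing both sides by k: k^(1−α) = s / (n + g + δ).
k^0.56 = 0.38 / (0.030 + 0.020 + 0.101) = 0.38 / 0.151 = 2.5166
k* = 2.5166^(1/0.56) ≈ 5.1968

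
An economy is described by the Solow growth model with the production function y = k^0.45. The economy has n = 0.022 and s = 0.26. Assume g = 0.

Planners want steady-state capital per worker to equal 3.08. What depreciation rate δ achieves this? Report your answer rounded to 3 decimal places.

δ ≈ 0.118

Steady state requires s·f(k) = (n + δ)·k, i.e. s·k^α = (n + δ)·k.
So s / (n + δ) = (k*)^(1−α) = 3.08^0.55 = 1.8565.
Therefore n + δ = s / 1.8565 = 0.26 / 1.8565 = 0.1400, so δ = 0.1400 − 0.022 = 0.1180.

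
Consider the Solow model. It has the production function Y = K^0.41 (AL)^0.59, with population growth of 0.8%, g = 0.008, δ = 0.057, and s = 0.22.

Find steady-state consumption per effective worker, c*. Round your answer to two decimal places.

c* = 1.68

In steady state, investment equals break-even investment: s·k^α = (n + g + δ)·k.
Rearranging, k^(1−α) = s / (n + g + δ).
k^0.59 = 0.22 / (0.008 + 0.008 + 0.057) = 0.22 / 0.073 = 3.0137
k* = 3.0137^(1/0.59) ≈ 6.4869
y* = (k*)^α = 6.4869^0.41 ≈ 2.1525
c* = (1 − s)·y* = (1 − 0.22) × 2.1525 ≈ 1.6790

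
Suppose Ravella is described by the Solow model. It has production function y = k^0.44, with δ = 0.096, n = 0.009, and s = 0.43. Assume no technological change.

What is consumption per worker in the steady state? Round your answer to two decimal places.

Steady state requires s·f(k) = (n + δ)·k, i.e. s·k^α = (n + δ)·k.
Dividing both sides by k: k^(1−α) = s / (n + δ).
k^0.56 = 0.43 / (0.009 + 0.096) = 0.43 / 0.105 = 4.0952
k* = 4.0952^(1/0.56) ≈ 12.3979
y* = (k*)^α = 12.3979^0.44 ≈ 3.0274
c* = (1 − s)·y* = (1 − 0.43) × 3.0274 ≈ 1.7256

c* ≈ 1.73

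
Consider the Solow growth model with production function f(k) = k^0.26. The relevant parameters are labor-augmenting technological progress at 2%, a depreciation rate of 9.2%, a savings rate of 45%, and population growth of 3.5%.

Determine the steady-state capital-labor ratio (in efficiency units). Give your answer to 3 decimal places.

In steady state, investment equals break-even investment: s·k^α = (n + g + δ)·k.
Dividing both sides by k: k^(1−α) = s / (n + g + δ).
k^0.74 = 0.45 / (0.035 + 0.020 + 0.092) = 0.45 / 0.147 = 3.0612
k* = 3.0612^(1/0.74) ≈ 4.5353

k* = 4.535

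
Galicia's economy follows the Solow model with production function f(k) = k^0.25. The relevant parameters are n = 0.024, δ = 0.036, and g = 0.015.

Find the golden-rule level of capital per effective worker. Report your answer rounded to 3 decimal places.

k_gold ≈ 4.979

The golden rule sets f'(k) = n + g + δ, i.e. α·k^(α−1) = n + g + δ.
So k^(1−α) = α / (n + g + δ) = 0.25 / 0.075 = 3.3333.
k_gold = 3.3333^(1/0.75) ≈ 4.9793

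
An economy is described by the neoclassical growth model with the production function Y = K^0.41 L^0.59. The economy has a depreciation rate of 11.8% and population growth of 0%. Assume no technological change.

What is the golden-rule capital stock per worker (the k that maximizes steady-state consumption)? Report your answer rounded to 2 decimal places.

k_gold ≈ 8.26

The golden rule sets f'(k) = n + δ, i.e. α·k^(α−1) = n + δ.
So k^(1−α) = α / (n + δ) = 0.41 / 0.118 = 3.4746.
k_gold = 3.4746^(1/0.59) ≈ 8.2563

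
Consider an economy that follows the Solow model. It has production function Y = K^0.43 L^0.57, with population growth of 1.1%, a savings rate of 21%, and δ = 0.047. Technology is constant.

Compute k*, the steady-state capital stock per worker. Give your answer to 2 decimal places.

Steady state requires s·f(k) = (n + δ)·k, i.e. s·k^α = (n + δ)·k.
Dividing both sides by k: k^(1−α) = s / (n + δ).
k^0.57 = 0.21 / (0.011 + 0.047) = 0.21 / 0.058 = 3.6207
k* = 3.6207^(1/0.57) ≈ 9.5574

k* = 9.56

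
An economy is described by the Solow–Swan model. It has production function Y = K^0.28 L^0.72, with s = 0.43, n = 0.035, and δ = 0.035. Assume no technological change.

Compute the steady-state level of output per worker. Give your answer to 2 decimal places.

y* = 2.03

At the steady state, Δk = 0, so s·k^α = (n + δ)·k.
Dividing both sides by k: k^(1−α) = s / (n + δ).
k^0.72 = 0.43 / (0.035 + 0.035) = 0.43 / 0.070 = 6.1429
k* = 6.1429^(1/0.72) ≈ 12.4441
y* = (k*)^α = 12.4441^0.28 ≈ 2.0258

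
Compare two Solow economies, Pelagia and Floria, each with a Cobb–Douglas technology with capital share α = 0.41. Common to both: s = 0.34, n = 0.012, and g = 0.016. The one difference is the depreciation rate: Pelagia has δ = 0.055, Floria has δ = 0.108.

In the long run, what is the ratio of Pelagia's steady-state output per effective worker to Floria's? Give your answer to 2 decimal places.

ratio ≈ 1.41

Steady-state y* = [s/(n + g + δ)]^(α/(1−α)), so the ratio is [ (s_P/(n + g + δ)_P) / (s_F/(n + g + δ)_F) ]^0.6949.
s_P/(n + g + δ)_P = 0.34/0.083 = 4.0964; s_F/(n + g + δ)_F = 0.34/0.136 = 2.5000.
Ratio = (4.0964/2.5000)^0.6949 = 1.6386^0.6949 ≈ 1.4094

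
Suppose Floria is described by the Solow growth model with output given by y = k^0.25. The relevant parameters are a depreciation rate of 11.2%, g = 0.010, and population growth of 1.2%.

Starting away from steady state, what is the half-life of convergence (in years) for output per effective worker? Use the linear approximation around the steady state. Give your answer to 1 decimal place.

about 6.9 years

Near the steady state the convergence rate is λ = (1 − α)(n + g + δ).
λ = (1 − 0.25) × 0.134 = 0.75 × 0.134 = 0.1005
Half-life = ln 2 / λ = 0.6931 / 0.1005 ≈ 6.90 years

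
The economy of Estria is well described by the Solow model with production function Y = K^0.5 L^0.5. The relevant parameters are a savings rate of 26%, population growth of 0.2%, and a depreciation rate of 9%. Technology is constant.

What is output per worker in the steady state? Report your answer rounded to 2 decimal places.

At the steady state, Δk = 0, so s·k^α = (n + δ)·k.
Rearranging, k^(1−α) = s / (n + δ).
k^0.5 = 0.26 / (0.002 + 0.090) = 0.26 / 0.092 = 2.8261
k* = 2.8261^(1/0.5) ≈ 7.9868
y* = (k*)^α = 7.9868^0.5 ≈ 2.8261

y* ≈ 2.83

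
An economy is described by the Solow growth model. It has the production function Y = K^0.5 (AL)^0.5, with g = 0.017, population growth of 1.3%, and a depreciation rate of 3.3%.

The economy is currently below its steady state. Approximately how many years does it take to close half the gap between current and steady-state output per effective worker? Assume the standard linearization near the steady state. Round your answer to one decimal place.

about 22.0 years

Near the steady state the convergence rate is λ = (1 − α)(n + g + δ).
λ = (1 − 0.5) × 0.063 = 0.5 × 0.063 = 0.0315
Half-life = ln 2 / λ = 0.6931 / 0.0315 ≈ 22.00 years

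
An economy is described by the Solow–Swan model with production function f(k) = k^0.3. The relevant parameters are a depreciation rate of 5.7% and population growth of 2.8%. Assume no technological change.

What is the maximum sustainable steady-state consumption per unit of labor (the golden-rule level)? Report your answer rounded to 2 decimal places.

c_gold ≈ 1.20

At the golden rule, f'(k) = n + δ, so α·k^(α−1) = n + δ and k_gold = (α/(n + δ))^(1/(1−α)).
k_gold = (0.3/0.085)^(1/0.7) = 3.5294^1.4286 ≈ 6.0596
c_gold = f(k_gold) − (n + δ)·k_gold = 1.7169 − 0.085×6.0596 ≈ 1.2018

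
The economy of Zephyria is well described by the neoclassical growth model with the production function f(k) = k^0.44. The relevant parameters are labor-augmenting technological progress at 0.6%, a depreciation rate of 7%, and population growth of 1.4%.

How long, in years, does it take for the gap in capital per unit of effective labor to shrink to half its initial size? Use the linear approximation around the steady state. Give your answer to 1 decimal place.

about 13.8 years

Near the steady state the convergence rate is λ = (1 − α)(n + g + δ).
λ = (1 − 0.44) × 0.090 = 0.56 × 0.090 = 0.0504
Half-life = ln 2 / λ = 0.6931 / 0.0504 ≈ 13.75 years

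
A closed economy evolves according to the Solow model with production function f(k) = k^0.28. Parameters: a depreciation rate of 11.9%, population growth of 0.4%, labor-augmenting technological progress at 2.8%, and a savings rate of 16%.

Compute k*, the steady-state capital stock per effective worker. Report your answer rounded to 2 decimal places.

In steady state, investment equals break-even investment: s·k^α = (n + g + δ)·k.
Dividing both sides by k: k^(1−α) = s / (n + g + δ).
k^0.72 = 0.16 / (0.004 + 0.028 + 0.119) = 0.16 / 0.151 = 1.0596
k* = 1.0596^(1/0.72) ≈ 1.0837

k* ≈ 1.08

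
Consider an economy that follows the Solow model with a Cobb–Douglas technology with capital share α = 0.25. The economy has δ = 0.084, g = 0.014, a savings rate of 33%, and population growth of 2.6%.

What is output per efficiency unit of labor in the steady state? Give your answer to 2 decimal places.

y* = 1.39

Steady state requires s·f(k) = (n + g + δ)·k, i.e. s·k^α = (n + g + δ)·k.
Rearranging, k^(1−α) = s / (n + g + δ).
k^0.75 = 0.33 / (0.026 + 0.014 + 0.084) = 0.33 / 0.124 = 2.6613
k* = 2.6613^(1/0.75) ≈ 3.6880
y* = (k*)^α = 3.6880^0.25 ≈ 1.3858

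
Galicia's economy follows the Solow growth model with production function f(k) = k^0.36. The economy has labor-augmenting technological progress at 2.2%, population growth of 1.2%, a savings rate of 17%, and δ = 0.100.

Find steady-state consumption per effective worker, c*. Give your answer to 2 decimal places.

At the steady state, Δk = 0, so s·k^α = (n + g + δ)·k.
Rearranging, k^(1−α) = s / (n + g + δ).
k^0.64 = 0.17 / (0.012 + 0.022 + 0.100) = 0.17 / 0.134 = 1.2687
k* = 1.2687^(1/0.64) ≈ 1.4504
y* = (k*)^α = 1.4504^0.36 ≈ 1.1432
c* = (1 − s)·y* = (1 − 0.17) × 1.1432 ≈ 0.9489

c* = 0.95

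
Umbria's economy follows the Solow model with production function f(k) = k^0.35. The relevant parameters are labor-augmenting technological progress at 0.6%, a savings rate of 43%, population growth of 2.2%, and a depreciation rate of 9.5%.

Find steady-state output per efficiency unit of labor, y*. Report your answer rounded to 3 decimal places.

y* ≈ 1.962

Steady state requires s·f(k) = (n + g + δ)·k, i.e. s·k^α = (n + g + δ)·k.
Rearranging, k^(1−α) = s / (n + g + δ).
k^0.65 = 0.43 / (0.022 + 0.006 + 0.095) = 0.43 / 0.123 = 3.4959
k* = 3.4959^(1/0.65) ≈ 6.8587
y* = (k*)^α = 6.8587^0.35 ≈ 1.9619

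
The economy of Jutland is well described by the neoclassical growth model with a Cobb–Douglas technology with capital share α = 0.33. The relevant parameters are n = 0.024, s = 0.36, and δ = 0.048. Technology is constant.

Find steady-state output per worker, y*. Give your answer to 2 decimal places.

In steady state, investment equals break-even investment: s·k^α = (n + δ)·k.
Rearranging, k^(1−α) = s / (n + δ).
k^0.67 = 0.36 / (0.024 + 0.048) = 0.36 / 0.072 = 5.0000
k* = 5.0000^(1/0.67) ≈ 11.0469
y* = (k*)^α = 11.0469^0.33 ≈ 2.2094

y* ≈ 2.21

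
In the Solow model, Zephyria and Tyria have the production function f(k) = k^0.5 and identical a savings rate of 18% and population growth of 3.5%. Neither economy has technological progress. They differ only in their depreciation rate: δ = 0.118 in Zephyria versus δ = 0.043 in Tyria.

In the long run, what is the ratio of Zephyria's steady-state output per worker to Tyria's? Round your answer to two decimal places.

ratio ≈ 0.51

Steady-state y* = [s/(n + δ)]^(α/(1−α)), so the ratio is [ (s_Z/(n + δ)_Z) / (s_T/(n + δ)_T) ]^1.
s_Z/(n + δ)_Z = 0.18/0.153 = 1.1765; s_T/(n + δ)_T = 0.18/0.078 = 2.3077.
Ratio = (1.1765/2.3077)^1 = 0.5098^1 ≈ 0.5098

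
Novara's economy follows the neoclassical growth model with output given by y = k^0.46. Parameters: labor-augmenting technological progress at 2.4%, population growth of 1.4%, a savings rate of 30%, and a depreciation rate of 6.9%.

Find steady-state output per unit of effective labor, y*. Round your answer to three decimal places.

y* ≈ 2.407

At the steady state, Δk = 0, so s·k^α = (n + g + δ)·k.
Rearranging, k^(1−α) = s / (n + g + δ).
k^0.54 = 0.30 / (0.014 + 0.024 + 0.069) = 0.30 / 0.107 = 2.8037
k* = 2.8037^(1/0.54) ≈ 6.7473
y* = (k*)^α = 6.7473^0.46 ≈ 2.4066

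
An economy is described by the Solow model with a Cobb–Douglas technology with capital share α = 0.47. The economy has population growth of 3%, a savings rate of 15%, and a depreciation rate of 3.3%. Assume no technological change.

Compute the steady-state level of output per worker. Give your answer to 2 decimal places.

y* ≈ 2.16

Steady state requires s·f(k) = (n + δ)·k, i.e. s·k^α = (n + δ)·k.
Rearranging, k^(1−α) = s / (n + δ).
k^0.53 = 0.15 / (0.030 + 0.033) = 0.15 / 0.063 = 2.3810
k* = 2.3810^(1/0.53) ≈ 5.1389
y* = (k*)^α = 5.1389^0.47 ≈ 2.1583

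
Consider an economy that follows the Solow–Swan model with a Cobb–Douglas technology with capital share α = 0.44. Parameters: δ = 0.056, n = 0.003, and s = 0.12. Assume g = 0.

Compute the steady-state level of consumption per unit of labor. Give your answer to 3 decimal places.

At the steady state, Δk = 0, so s·k^α = (n + δ)·k.
Dividing both sides by k: k^(1−α) = s / (n + δ).
k^0.56 = 0.12 / (0.003 + 0.056) = 0.12 / 0.059 = 2.0339
k* = 2.0339^(1/0.56) ≈ 3.5529
y* = (k*)^α = 3.5529^0.44 ≈ 1.7469
c* = (1 − s)·y* = (1 − 0.12) × 1.7469 ≈ 1.5373

c* ≈ 1.537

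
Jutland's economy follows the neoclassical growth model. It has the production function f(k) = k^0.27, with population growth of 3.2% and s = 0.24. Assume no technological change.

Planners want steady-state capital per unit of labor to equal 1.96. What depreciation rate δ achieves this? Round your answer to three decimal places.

Steady state requires s·f(k) = (n + δ)·k, i.e. s·k^α = (n + δ)·k.
So s / (n + δ) = (k*)^(1−α) = 1.96^0.73 = 1.6344.
Therefore n + δ = s / 1.6344 = 0.24 / 1.6344 = 0.1468, so δ = 0.1468 − 0.032 = 0.1148.

δ ≈ 0.115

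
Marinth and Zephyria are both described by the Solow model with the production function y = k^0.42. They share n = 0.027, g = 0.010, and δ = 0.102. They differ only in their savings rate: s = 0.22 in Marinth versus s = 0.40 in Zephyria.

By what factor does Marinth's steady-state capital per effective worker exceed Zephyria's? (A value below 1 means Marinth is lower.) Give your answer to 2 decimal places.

Steady-state k* = [s/(n + g + δ)]^(1/(1−α)), so the ratio is [ (s_M/(n + g + δ)_M) / (s_Z/(n + g + δ)_Z) ]^1.7241.
s_M/(n + g + δ)_M = 0.22/0.139 = 1.5827; s_Z/(n + g + δ)_Z = 0.40/0.139 = 2.8777.
Ratio = (1.5827/2.8777)^1.7241 = 0.5500^1.7241 ≈ 0.3567

ratio ≈ 0.36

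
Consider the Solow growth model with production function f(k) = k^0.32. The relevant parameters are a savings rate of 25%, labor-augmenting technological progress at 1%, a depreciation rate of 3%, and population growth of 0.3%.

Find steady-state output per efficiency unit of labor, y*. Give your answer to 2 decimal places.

y* ≈ 2.29

Steady state requires s·f(k) = (n + g + δ)·k, i.e. s·k^α = (n + g + δ)·k.
Dividing both sides by k: k^(1−α) = s / (n + g + δ).
k^0.68 = 0.25 / (0.003 + 0.010 + 0.030) = 0.25 / 0.043 = 5.8140
k* = 5.8140^(1/0.68) ≈ 13.3115
y* = (k*)^α = 13.3115^0.32 ≈ 2.2896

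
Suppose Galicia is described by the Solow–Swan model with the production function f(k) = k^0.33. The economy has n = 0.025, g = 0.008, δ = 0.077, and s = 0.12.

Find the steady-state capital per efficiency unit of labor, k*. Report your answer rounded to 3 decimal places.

Steady state requires s·f(k) = (n + g + δ)·k, i.e. s·k^α = (n + g + δ)·k.
Dividing both sides by k: k^(1−α) = s / (n + g + δ).
k^0.67 = 0.12 / (0.025 + 0.008 + 0.077) = 0.12 / 0.110 = 1.0909
k* = 1.0909^(1/0.67) ≈ 1.1387

k* = 1.139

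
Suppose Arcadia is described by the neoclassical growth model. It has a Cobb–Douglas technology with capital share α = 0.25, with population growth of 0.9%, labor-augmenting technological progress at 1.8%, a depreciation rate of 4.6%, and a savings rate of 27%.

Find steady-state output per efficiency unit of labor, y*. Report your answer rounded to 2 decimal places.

y* = 1.55

Steady state requires s·f(k) = (n + g + δ)·k, i.e. s·k^α = (n + g + δ)·k.
Dividing both sides by k: k^(1−α) = s / (n + g + δ).
k^0.75 = 0.27 / (0.009 + 0.018 + 0.046) = 0.27 / 0.073 = 3.6986
k* = 3.6986^(1/0.75) ≈ 5.7198
y* = (k*)^α = 5.7198^0.25 ≈ 1.5465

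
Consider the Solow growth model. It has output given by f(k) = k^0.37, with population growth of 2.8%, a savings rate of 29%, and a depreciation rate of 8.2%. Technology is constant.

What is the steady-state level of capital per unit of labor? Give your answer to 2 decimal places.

In steady state, investment equals break-even investment: s·k^α = (n + δ)·k.
Dividing both sides by k: k^(1−α) = s / (n + δ).
k^0.63 = 0.29 / (0.028 + 0.082) = 0.29 / 0.110 = 2.6364
k* = 2.6364^(1/0.63) ≈ 4.6588

k* = 4.66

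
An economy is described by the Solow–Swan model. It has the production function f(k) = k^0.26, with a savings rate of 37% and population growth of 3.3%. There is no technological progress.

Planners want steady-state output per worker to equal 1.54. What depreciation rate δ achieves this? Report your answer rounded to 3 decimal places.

In steady state, investment equals break-even investment: s·k^α = (n + δ)·k.
Since y* = [s/(n + δ)]^(α/(1−α)), we have s/(n + δ) = (y*)^((1−α)/α) = 1.54^2.8462 = 3.4176.
Therefore n + δ = s / 3.4176 = 0.37 / 3.4176 = 0.1083, so δ = 0.1083 − 0.033 = 0.0753.

δ ≈ 0.075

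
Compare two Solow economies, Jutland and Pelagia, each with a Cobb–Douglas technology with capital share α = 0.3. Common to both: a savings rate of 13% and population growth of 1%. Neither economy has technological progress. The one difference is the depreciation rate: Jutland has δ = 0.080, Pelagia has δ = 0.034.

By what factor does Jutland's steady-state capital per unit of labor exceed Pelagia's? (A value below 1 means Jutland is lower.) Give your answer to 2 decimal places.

Steady-state k* = [s/(n + δ)]^(1/(1−α)), so the ratio is [ (s_J/(n + δ)_J) / (s_P/(n + δ)_P) ]^1.4286.
s_J/(n + δ)_J = 0.13/0.090 = 1.4444; s_P/(n + δ)_P = 0.13/0.044 = 2.9545.
Ratio = (1.4444/2.9545)^1.4286 = 0.4889^1.4286 ≈ 0.3598

ratio ≈ 0.36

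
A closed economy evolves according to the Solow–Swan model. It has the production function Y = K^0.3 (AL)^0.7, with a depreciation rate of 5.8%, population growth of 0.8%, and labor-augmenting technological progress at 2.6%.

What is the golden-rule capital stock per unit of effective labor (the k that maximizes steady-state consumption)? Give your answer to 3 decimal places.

k_gold ≈ 5.412

The golden rule sets f'(k) = n + g + δ, i.e. α·k^(α−1) = n + g + δ.
So k^(1−α) = α / (n + g + δ) = 0.3 / 0.092 = 3.2609.
k_gold = 3.2609^(1/0.7) ≈ 5.4118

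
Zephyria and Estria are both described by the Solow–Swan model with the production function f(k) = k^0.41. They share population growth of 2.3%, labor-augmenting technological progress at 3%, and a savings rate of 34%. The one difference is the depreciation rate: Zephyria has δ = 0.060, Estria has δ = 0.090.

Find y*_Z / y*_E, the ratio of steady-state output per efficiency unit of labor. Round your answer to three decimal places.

ratio ≈ 1.178

Steady-state y* = [s/(n + g + δ)]^(α/(1−α)), so the ratio is [ (s_Z/(n + g + δ)_Z) / (s_E/(n + g + δ)_E) ]^0.6949.
s_Z/(n + g + δ)_Z = 0.34/0.113 = 3.0088; s_E/(n + g + δ)_E = 0.34/0.143 = 2.3776.
Ratio = (3.0088/2.3776)^0.6949 = 1.2655^0.6949 ≈ 1.1778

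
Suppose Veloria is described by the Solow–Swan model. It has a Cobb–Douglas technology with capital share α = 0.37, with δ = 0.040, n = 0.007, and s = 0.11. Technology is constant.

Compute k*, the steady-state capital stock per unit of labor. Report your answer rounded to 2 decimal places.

At the steady state, Δk = 0, so s·k^α = (n + δ)·k.
Rearranging, k^(1−α) = s / (n + δ).
k^0.63 = 0.11 / (0.007 + 0.040) = 0.11 / 0.047 = 2.3404
k* = 2.3404^(1/0.63) ≈ 3.8563

k* = 3.86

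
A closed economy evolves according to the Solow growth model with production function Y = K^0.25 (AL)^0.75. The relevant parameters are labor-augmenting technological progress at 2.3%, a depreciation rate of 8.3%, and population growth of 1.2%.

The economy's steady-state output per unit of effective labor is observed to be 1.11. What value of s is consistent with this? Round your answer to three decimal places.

Steady state requires s·f(k) = (n + g + δ)·k, i.e. s·k^α = (n + g + δ)·k.
Since y* = [s/(n + g + δ)]^(α/(1−α)), we have s/(n + g + δ) = (y*)^((1−α)/α) = 1.11^3 = 1.3676.
Therefore s = 1.3676 × (n + g + δ) = 1.3676 × 0.118 = 0.1614.

s ≈ 0.161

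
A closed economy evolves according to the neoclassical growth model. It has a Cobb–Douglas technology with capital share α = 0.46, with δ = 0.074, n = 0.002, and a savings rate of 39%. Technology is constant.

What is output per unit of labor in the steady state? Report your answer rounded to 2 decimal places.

In steady state, investment equals break-even investment: s·k^α = (n + δ)·k.
Rearranging, k^(1−α) = s / (n + δ).
k^0.54 = 0.39 / (0.002 + 0.074) = 0.39 / 0.076 = 5.1316
k* = 5.1316^(1/0.54) ≈ 20.6673
y* = (k*)^α = 20.6673^0.46 ≈ 4.0275

y* ≈ 4.03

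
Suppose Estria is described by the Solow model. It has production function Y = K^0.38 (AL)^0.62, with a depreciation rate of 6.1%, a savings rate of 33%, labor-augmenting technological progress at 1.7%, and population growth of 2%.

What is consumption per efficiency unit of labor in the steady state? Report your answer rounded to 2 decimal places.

c* ≈ 1.41

Steady state requires s·f(k) = (n + g + δ)·k, i.e. s·k^α = (n + g + δ)·k.
Rearranging, k^(1−α) = s / (n + g + δ).
k^0.62 = 0.33 / (0.020 + 0.017 + 0.061) = 0.33 / 0.098 = 3.3673
k* = 3.3673^(1/0.62) ≈ 7.0869
y* = (k*)^α = 7.0869^0.38 ≈ 2.1046
c* = (1 − s)·y* = (1 − 0.33) × 2.1046 ≈ 1.4101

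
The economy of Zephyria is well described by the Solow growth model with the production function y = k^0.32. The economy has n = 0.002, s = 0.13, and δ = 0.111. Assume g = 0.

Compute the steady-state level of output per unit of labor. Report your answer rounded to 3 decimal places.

In steady state, investment equals break-even investment: s·k^α = (n + δ)·k.
Dividing both sides by k: k^(1−α) = s / (n + δ).
k^0.68 = 0.13 / (0.002 + 0.111) = 0.13 / 0.113 = 1.1504
k* = 1.1504^(1/0.68) ≈ 1.2288
y* = (k*)^α = 1.2288^0.32 ≈ 1.0682

y* = 1.068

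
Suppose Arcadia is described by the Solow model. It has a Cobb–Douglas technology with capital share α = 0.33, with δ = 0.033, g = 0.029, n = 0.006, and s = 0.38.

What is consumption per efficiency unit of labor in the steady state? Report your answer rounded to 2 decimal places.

At the steady state, Δk = 0, so s·k^α = (n + g + δ)·k.
Dividing both sides by k: k^(1−α) = s / (n + g + δ).
k^0.67 = 0.38 / (0.006 + 0.029 + 0.033) = 0.38 / 0.068 = 5.5882
k* = 5.5882^(1/0.67) ≈ 13.0416
y* = (k*)^α = 13.0416^0.33 ≈ 2.3338
c* = (1 − s)·y* = (1 − 0.38) × 2.3338 ≈ 1.4470

c* ≈ 1.45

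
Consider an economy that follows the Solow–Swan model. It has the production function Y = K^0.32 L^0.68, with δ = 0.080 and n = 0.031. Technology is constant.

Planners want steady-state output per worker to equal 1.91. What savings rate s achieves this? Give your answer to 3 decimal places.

In steady state, investment equals break-even investment: s·k^α = (n + δ)·k.
Since y* = [s/(n + δ)]^(α/(1−α)), we have s/(n + δ) = (y*)^((1−α)/α) = 1.91^2.125 = 3.9555.
Therefore s = 3.9555 × (n + δ) = 3.9555 × 0.111 = 0.4391.

s ≈ 0.439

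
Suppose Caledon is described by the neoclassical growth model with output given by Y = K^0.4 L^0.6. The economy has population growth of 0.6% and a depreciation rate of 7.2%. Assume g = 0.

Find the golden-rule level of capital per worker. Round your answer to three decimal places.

The golden rule sets f'(k) = n + δ, i.e. α·k^(α−1) = n + δ.
So k^(1−α) = α / (n + δ) = 0.4 / 0.078 = 5.1282.
k_gold = 5.1282^(1/0.6) ≈ 15.2502

k_gold ≈ 15.250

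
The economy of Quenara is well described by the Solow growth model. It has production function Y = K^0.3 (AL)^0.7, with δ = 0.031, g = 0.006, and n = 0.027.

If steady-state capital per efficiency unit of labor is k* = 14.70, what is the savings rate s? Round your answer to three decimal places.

In steady state, investment equals break-even investment: s·k^α = (n + g + δ)·k.
So s / (n + g + δ) = (k*)^(1−α) = 14.70^0.7 = 6.5633.
Therefore s = 6.5633 × (n + g + δ) = 6.5633 × 0.064 = 0.4201.

s ≈ 0.420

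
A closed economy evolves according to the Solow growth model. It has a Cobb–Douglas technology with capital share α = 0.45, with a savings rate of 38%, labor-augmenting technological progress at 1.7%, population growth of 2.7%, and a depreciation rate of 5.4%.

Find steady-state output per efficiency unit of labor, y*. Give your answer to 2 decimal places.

At the steady state, Δk = 0, so s·k^α = (n + g + δ)·k.
Rearranging, k^(1−α) = s / (n + g + δ).
k^0.55 = 0.38 / (0.027 + 0.017 + 0.054) = 0.38 / 0.098 = 3.8776
k* = 3.8776^(1/0.55) ≈ 11.7521
y* = (k*)^α = 11.7521^0.45 ≈ 3.0308

y* = 3.03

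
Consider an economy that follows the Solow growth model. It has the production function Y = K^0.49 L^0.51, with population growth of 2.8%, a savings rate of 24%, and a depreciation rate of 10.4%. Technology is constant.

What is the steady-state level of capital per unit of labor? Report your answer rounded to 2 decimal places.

At the steady state, Δk = 0, so s·k^α = (n + δ)·k.
Dividing both sides by k: k^(1−α) = s / (n + δ).
k^0.51 = 0.24 / (0.028 + 0.104) = 0.24 / 0.132 = 1.8182
k* = 1.8182^(1/0.51) ≈ 3.2292

k* = 3.23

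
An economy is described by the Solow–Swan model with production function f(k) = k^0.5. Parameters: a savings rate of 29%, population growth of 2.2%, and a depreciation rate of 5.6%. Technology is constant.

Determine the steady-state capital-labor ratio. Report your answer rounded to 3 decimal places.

At the steady state, Δk = 0, so s·k^α = (n + δ)·k.
Rearranging, k^(1−α) = s / (n + δ).
k^0.5 = 0.29 / (0.022 + 0.056) = 0.29 / 0.078 = 3.7179
k* = 3.7179^(1/0.5) ≈ 13.8228

k* ≈ 13.823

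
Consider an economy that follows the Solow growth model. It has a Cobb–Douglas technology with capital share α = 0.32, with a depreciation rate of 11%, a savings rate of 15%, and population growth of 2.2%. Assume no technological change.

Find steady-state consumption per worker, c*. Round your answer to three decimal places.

c* = 0.903

Steady state requires s·f(k) = (n + δ)·k, i.e. s·k^α = (n + δ)·k.
Rearranging, k^(1−α) = s / (n + δ).
k^0.68 = 0.15 / (0.022 + 0.110) = 0.15 / 0.132 = 1.1364
k* = 1.1364^(1/0.68) ≈ 1.2069
y* = (k*)^α = 1.2069^0.32 ≈ 1.0620
c* = (1 − s)·y* = (1 − 0.15) × 1.0620 ≈ 0.9027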